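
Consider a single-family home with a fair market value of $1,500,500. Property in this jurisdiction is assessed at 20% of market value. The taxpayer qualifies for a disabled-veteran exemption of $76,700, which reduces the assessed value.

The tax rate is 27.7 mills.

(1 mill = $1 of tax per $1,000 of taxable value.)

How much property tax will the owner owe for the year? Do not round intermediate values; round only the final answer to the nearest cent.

Assessed value = $1,500,500 × 0.2 = $300,100
Taxable value = $300,100 − $76,700 = $223,400
Tax = $223,400 × 0.0277 = $6,188.18

$6,188.18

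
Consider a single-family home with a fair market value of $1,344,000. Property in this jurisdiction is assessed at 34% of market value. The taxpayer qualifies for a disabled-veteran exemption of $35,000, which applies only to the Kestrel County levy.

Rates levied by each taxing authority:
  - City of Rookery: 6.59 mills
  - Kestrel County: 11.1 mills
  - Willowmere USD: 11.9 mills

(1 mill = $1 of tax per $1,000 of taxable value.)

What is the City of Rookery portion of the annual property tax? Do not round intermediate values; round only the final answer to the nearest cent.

Assessed value = $1,344,000 × 0.34 = $456,960
City of Rookery taxable value = $456,960 (exemption does not apply)
City of Rookery levy = $456,960 × 0.00659 = $3,011.3664

$3,011.37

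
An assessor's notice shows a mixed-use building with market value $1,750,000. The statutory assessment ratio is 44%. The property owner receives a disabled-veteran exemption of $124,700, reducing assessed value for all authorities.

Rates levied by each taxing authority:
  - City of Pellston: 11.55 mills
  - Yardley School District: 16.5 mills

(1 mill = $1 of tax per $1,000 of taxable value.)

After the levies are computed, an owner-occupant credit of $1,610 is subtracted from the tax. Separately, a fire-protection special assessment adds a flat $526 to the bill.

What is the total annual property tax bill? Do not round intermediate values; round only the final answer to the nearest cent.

Assessed value = $1,750,000 × 0.44 = $770,000
Taxable value = $770,000 − $124,700 = $645,300
City of Pellston: $645,300 × 0.01155 = $7,453.215
Yardley School District: $645,300 × 0.0165 = $10,647.45
Levies subtotal = $18,100.665
After credit = $18,100.665 − $1,610 = $16,490.665
Total = $16,490.665 + $526 = $17,016.665

$17,016.67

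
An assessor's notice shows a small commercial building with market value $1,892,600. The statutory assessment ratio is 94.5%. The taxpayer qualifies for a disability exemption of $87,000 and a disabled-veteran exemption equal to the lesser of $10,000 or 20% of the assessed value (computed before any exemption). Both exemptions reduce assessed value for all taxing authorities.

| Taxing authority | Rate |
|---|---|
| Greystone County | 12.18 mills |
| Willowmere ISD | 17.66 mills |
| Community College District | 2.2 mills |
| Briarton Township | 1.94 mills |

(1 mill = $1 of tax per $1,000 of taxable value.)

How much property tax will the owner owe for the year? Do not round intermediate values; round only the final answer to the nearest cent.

Assessed value = $1,892,600 × 0.945 = $1,788,507
Disabled-veteran exemption = min($10,000, 20% × $1,788,507) = min($10,000, $357,701.4) = $10,000 (dollar cap binds)
Taxable value = $1,788,507 − $87,000 − $10,000 = $1,691,507
Greystone County: $1,691,507 × 0.01218 = $20,602.55526
Willowmere ISD: $1,691,507 × 0.01766 = $29,872.01362
Community College District: $1,691,507 × 0.0022 = $3,721.3154
Briarton Township: $1,691,507 × 0.00194 = $3,281.52358
Total = $57,477.40786

$57,477.41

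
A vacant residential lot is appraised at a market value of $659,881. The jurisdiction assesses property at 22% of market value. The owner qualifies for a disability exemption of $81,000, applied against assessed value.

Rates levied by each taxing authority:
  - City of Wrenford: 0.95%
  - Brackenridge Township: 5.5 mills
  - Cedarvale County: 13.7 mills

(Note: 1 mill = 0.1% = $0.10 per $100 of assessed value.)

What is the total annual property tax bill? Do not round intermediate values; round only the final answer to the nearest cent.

Assessed value = $659,881 × 0.22 = $145,173.82
Taxable value = $145,173.82 − $81,000 = $64,173.82
City of Wrenford: $64,173.82 × 0.0095 = $609.65129
Brackenridge Township: $64,173.82 × 0.0055 = $352.95601
Cedarvale County: $64,173.82 × 0.0137 = $879.181334
Total = $1,841.788634

$1,841.79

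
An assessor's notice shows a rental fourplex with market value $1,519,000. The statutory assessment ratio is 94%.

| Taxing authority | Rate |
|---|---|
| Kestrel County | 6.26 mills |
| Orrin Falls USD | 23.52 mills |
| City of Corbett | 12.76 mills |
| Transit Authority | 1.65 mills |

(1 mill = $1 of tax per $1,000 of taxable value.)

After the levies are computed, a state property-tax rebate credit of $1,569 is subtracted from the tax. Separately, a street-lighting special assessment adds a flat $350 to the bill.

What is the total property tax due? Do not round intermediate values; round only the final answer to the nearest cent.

Assessed value = $1,519,000 × 0.94 = $1,427,860
Kestrel County: $1,427,860 × 0.00626 = $8,938.4036
Orrin Falls USD: $1,427,860 × 0.02352 = $33,583.2672
City of Corbett: $1,427,860 × 0.01276 = $18,219.4936
Transit Authority: $1,427,860 × 0.00165 = $2,355.969
Levies subtotal = $63,097.1334
After credit = $63,097.1334 − $1,569 = $61,528.1334
Total = $61,528.1334 + $350 = $61,878.1334

$61,878.13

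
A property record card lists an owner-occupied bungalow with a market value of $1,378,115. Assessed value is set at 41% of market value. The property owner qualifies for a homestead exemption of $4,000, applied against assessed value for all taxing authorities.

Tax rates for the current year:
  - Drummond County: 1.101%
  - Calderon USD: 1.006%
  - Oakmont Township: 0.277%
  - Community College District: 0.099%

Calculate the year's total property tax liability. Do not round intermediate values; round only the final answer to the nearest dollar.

$13,930

Assessed value = $1,378,115 × 0.41 = $565,027.15
Taxable value = $565,027.15 − $4,000 = $561,027.15
Drummond County: $561,027.15 × 0.01101 = $6,176.9089215
Calderon USD: $561,027.15 × 0.01006 = $5,643.933129
Oakmont Township: $561,027.15 × 0.00277 = $1,554.0452055
Community College District: $561,027.15 × 0.00099 = $555.4168785
Total = $6,176.9089215 + $5,643.933129 + $1,554.0452055 + $555.4168785 = $13,930.3041345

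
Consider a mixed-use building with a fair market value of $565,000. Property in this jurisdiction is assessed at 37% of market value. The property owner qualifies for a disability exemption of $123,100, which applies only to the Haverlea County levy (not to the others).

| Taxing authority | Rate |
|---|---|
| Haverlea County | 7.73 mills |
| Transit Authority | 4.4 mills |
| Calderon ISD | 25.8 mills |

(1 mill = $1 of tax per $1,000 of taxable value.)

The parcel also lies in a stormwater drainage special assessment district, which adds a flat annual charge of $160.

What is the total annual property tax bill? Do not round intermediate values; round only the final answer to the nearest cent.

$7,137.70

Assessed value = $565,000 × 0.37 = $209,050
Haverlea County: ($209,050 − $123,100) × 0.00773 = $85,950 × 0.00773 = $664.3935
Transit Authority: $209,050 × 0.0044 = $919.82
Calderon ISD: $209,050 × 0.0258 = $5,393.49
Levies subtotal = $6,977.7035
Total = $6,977.7035 + $160 = $7,137.7035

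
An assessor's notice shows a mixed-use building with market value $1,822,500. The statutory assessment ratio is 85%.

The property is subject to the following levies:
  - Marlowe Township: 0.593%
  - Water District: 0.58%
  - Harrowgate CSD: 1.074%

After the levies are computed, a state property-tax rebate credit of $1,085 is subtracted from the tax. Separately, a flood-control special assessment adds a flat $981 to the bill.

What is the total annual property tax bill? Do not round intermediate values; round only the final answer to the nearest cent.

Assessed value = $1,822,500 × 0.85 = $1,549,125
Marlowe Township: $1,549,125 × 0.00593 = $9,186.31125
Water District: $1,549,125 × 0.0058 = $8,984.925
Harrowgate CSD: $1,549,125 × 0.01074 = $16,637.6025
Levies subtotal = $34,808.83875
After credit = $34,808.83875 − $1,085 = $33,723.83875
Total = $33,723.83875 + $981 = $34,704.83875

$34,704.84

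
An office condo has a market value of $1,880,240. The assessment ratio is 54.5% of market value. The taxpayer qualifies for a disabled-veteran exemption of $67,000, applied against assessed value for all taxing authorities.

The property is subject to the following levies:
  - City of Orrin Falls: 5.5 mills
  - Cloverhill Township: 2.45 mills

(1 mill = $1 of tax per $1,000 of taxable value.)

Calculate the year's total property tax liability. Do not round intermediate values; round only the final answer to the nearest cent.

$7,613.96

Assessed value = $1,880,240 × 0.545 = $1,024,730.8
Taxable value = $1,024,730.8 − $67,000 = $957,730.8
City of Orrin Falls: $957,730.8 × 0.0055 = $5,267.5194
Cloverhill Township: $957,730.8 × 0.00245 = $2,346.44046
Total = $5,267.5194 + $2,346.44046 = $7,613.95986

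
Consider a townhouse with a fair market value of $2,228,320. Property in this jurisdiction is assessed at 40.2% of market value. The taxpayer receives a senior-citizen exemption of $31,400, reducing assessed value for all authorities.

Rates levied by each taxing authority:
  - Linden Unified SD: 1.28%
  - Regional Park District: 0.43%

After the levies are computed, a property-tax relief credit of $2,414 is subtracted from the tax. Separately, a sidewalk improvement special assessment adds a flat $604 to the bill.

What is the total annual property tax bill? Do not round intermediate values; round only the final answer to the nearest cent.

Assessed value = $2,228,320 × 0.402 = $895,784.64
Taxable value = $895,784.64 − $31,400 = $864,384.64
Linden Unified SD: $864,384.64 × 0.0128 = $11,064.123392
Regional Park District: $864,384.64 × 0.0043 = $3,716.853952
Levies subtotal = $14,780.977344
After credit = $14,780.977344 − $2,414 = $12,366.977344
Total = $12,366.977344 + $604 = $12,970.977344

$12,970.98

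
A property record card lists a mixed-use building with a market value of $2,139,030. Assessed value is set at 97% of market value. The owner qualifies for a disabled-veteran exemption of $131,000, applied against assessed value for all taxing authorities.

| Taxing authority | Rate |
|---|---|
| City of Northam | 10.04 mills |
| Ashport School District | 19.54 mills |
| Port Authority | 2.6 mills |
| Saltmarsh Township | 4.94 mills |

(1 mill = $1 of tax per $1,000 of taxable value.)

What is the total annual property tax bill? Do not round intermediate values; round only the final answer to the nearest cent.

Assessed value = $2,139,030 × 0.97 = $2,074,859.1
Taxable value = $2,074,859.1 − $131,000 = $1,943,859.1
City of Northam: $1,943,859.1 × 0.01004 = $19,516.345364
Ashport School District: $1,943,859.1 × 0.01954 = $37,983.006814
Port Authority: $1,943,859.1 × 0.0026 = $5,054.03366
Saltmarsh Township: $1,943,859.1 × 0.00494 = $9,602.663954
Total = $19,516.345364 + $37,983.006814 + $5,054.03366 + $9,602.663954 = $72,156.049792

$72,156.05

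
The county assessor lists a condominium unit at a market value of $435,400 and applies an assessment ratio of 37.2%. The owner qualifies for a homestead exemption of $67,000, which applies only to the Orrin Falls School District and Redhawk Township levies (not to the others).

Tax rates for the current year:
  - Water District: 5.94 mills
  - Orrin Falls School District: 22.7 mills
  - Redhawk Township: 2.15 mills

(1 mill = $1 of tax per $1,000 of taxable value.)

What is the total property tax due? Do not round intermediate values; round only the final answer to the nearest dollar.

$3,322

Assessed value = $435,400 × 0.372 = $161,968.8
Water District: $161,968.8 × 0.00594 = $962.094672
Orrin Falls School District: ($161,968.8 − $67,000) × 0.0227 = $94,968.8 × 0.0227 = $2,155.79176
Redhawk Township: ($161,968.8 − $67,000) × 0.00215 = $94,968.8 × 0.00215 = $204.18292
Total = $3,322.069352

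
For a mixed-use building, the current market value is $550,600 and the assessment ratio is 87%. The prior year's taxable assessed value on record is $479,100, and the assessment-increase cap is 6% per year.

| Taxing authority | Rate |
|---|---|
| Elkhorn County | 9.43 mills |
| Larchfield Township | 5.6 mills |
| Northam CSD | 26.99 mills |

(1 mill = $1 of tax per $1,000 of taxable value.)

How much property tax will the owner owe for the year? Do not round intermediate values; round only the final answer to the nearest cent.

Uncapped assessed value = $550,600 × 0.87 = $479,022
Cap limit = $479,100 × 1.06 = $507,846
Taxable assessed value = min($479,022, $507,846) = $479,022 (cap does not bind)
Elkhorn County: $479,022 × 0.00943 = $4,517.17746
Larchfield Township: $479,022 × 0.0056 = $2,682.5232
Northam CSD: $479,022 × 0.02699 = $12,928.80378
Total = $20,128.50444

$20,128.50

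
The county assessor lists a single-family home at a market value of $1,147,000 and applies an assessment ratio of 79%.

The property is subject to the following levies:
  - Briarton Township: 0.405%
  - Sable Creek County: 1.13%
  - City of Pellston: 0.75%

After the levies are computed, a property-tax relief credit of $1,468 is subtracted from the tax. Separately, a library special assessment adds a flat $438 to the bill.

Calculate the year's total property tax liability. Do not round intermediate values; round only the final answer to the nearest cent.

$19,675.07

Assessed value = $1,147,000 × 0.79 = $906,130
Briarton Township: $906,130 × 0.00405 = $3,669.8265
Sable Creek County: $906,130 × 0.0113 = $10,239.269
City of Pellston: $906,130 × 0.0075 = $6,795.975
Levies subtotal = $20,705.0705
After credit = $20,705.0705 − $1,468 = $19,237.0705
Total = $19,237.0705 + $438 = $19,675.0705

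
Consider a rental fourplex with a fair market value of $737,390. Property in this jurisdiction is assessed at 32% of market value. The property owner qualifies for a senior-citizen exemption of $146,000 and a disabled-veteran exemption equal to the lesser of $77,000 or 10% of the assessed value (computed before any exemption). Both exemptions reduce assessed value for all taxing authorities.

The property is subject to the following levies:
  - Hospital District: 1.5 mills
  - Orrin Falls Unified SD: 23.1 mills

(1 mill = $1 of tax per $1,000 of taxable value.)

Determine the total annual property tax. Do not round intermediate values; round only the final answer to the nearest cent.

$1,632.66

Assessed value = $737,390 × 0.32 = $235,964.8
Disabled-veteran exemption = min($77,000, 10% × $235,964.8) = min($77,000, $23,596.48) = $23,596.48 (percentage binds)
Taxable value = $235,964.8 − $146,000 − $23,596.48 = $66,368.32
Hospital District: $66,368.32 × 0.0015 = $99.55248
Orrin Falls Unified SD: $66,368.32 × 0.0231 = $1,533.108192
Total = $1,632.660672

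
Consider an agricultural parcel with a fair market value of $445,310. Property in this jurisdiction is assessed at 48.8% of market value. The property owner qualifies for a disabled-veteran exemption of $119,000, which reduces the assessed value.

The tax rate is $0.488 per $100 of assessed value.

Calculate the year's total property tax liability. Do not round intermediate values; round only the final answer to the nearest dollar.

Assessed value = $445,310 × 0.488 = $217,311.28
Taxable value = $217,311.28 − $119,000 = $98,311.28
Tax = $98,311.28 × 0.00488 = $479.7590464

$480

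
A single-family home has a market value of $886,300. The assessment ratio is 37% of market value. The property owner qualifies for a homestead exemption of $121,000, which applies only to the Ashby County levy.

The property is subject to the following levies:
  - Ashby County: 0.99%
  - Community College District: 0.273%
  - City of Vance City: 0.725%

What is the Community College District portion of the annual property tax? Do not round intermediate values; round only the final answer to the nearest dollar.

$895

Assessed value = $886,300 × 0.37 = $327,931
Community College District taxable value = $327,931 (exemption does not apply)
Community College District levy = $327,931 × 0.00273 = $895.25163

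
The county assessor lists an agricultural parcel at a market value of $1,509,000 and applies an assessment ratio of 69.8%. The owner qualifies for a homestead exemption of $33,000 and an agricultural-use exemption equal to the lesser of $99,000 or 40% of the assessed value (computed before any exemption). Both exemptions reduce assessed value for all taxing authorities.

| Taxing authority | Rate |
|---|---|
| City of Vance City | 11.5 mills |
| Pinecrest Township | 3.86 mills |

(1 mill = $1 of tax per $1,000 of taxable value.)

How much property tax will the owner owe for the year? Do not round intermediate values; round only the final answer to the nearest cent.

$14,150.89

Assessed value = $1,509,000 × 0.698 = $1,053,282
Agricultural-use exemption = min($99,000, 40% × $1,053,282) = min($99,000, $421,312.8) = $99,000 (dollar cap binds)
Taxable value = $1,053,282 − $33,000 − $99,000 = $921,282
City of Vance City: $921,282 × 0.0115 = $10,594.743
Pinecrest Township: $921,282 × 0.00386 = $3,556.14852
Total = $14,150.89152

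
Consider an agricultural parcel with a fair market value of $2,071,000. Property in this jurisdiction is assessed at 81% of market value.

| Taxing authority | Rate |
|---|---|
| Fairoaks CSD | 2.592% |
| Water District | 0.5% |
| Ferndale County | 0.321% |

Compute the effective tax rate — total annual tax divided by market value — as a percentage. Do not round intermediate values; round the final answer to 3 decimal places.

2.765%

Assessed value = $2,071,000 × 0.81 = $1,677,510
Fairoaks CSD: $1,677,510 × 0.02592 = $43,481.0592
Water District: $1,677,510 × 0.005 = $8,387.55
Ferndale County: $1,677,510 × 0.00321 = $5,384.8071
Total tax = $57,253.4163
Effective rate = $57,253.4163 ÷ $2,071,000 = 2.765% of market value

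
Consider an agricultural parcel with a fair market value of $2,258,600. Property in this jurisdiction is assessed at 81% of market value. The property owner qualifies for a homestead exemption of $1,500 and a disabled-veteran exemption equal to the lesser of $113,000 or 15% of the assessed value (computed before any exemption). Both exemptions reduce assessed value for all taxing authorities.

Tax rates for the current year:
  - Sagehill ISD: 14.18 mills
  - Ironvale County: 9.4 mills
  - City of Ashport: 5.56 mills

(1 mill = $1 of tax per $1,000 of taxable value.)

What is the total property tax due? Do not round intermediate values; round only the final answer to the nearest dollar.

Assessed value = $2,258,600 × 0.81 = $1,829,466
Disabled-veteran exemption = min($113,000, 15% × $1,829,466) = min($113,000, $274,419.9) = $113,000 (dollar cap binds)
Taxable value = $1,829,466 − $1,500 − $113,000 = $1,714,966
Sagehill ISD: $1,714,966 × 0.01418 = $24,318.21788
Ironvale County: $1,714,966 × 0.0094 = $16,120.6804
City of Ashport: $1,714,966 × 0.00556 = $9,535.21096
Total = $49,974.10924

$49,974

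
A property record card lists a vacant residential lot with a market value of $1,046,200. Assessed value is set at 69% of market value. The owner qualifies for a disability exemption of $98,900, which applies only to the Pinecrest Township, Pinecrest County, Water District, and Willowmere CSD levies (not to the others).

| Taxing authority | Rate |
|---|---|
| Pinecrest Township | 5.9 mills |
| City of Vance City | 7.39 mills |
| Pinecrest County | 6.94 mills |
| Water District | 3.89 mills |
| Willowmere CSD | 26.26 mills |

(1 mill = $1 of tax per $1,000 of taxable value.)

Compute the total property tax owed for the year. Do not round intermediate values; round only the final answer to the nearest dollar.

$32,117

Assessed value = $1,046,200 × 0.69 = $721,878
Pinecrest Township: ($721,878 − $98,900) × 0.0059 = $622,978 × 0.0059 = $3,675.5702
City of Vance City: $721,878 × 0.00739 = $5,334.67842
Pinecrest County: ($721,878 − $98,900) × 0.00694 = $622,978 × 0.00694 = $4,323.46732
Water District: ($721,878 − $98,900) × 0.00389 = $622,978 × 0.00389 = $2,423.38442
Willowmere CSD: ($721,878 − $98,900) × 0.02626 = $622,978 × 0.02626 = $16,359.40228
Total = $32,116.50264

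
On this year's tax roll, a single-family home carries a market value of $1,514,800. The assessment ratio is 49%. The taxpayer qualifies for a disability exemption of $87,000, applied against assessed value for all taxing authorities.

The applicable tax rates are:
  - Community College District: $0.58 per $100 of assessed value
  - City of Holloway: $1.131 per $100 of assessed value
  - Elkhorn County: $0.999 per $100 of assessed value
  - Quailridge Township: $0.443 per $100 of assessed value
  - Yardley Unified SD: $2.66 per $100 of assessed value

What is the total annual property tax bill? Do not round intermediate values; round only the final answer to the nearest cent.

$38,089.80

Assessed value = $1,514,800 × 0.49 = $742,252
Taxable value = $742,252 − $87,000 = $655,252
Community College District: $655,252 × 0.0058 = $3,800.4616
City of Holloway: $655,252 × 0.01131 = $7,410.90012
Elkhorn County: $655,252 × 0.00999 = $6,545.96748
Quailridge Township: $655,252 × 0.00443 = $2,902.76636
Yardley Unified SD: $655,252 × 0.0266 = $17,429.7032
Total = $3,800.4616 + $7,410.90012 + $6,545.96748 + $2,902.76636 + $17,429.7032 = $38,089.79876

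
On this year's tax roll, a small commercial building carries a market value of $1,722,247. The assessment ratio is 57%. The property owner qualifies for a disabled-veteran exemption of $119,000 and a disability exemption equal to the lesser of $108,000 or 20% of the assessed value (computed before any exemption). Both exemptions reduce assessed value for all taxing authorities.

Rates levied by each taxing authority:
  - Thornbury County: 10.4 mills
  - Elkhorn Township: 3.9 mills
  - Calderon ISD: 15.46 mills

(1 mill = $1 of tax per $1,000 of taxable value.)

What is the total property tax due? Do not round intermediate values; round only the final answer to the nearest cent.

$22,459.30

Assessed value = $1,722,247 × 0.57 = $981,680.79
Disability exemption = min($108,000, 20% × $981,680.79) = min($108,000, $196,336.158) = $108,000 (dollar cap binds)
Taxable value = $981,680.79 − $119,000 − $108,000 = $754,680.79
Thornbury County: $754,680.79 × 0.0104 = $7,848.680216
Elkhorn Township: $754,680.79 × 0.0039 = $2,943.255081
Calderon ISD: $754,680.79 × 0.01546 = $11,667.3650134
Total = $22,459.3003104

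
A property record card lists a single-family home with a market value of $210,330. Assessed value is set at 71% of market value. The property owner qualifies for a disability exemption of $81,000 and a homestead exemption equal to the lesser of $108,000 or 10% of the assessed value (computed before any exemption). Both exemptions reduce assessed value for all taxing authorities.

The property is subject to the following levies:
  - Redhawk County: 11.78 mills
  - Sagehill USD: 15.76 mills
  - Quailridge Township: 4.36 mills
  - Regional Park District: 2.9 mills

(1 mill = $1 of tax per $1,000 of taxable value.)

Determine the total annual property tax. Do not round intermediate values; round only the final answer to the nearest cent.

$1,858.35

Assessed value = $210,330 × 0.71 = $149,334.3
Homestead exemption = min($108,000, 10% × $149,334.3) = min($108,000, $14,933.43) = $14,933.43 (percentage binds)
Taxable value = $149,334.3 − $81,000 − $14,933.43 = $53,400.87
Redhawk County: $53,400.87 × 0.01178 = $629.0622486
Sagehill USD: $53,400.87 × 0.01576 = $841.5977112
Quailridge Township: $53,400.87 × 0.00436 = $232.8277932
Regional Park District: $53,400.87 × 0.0029 = $154.862523
Total = $1,858.350276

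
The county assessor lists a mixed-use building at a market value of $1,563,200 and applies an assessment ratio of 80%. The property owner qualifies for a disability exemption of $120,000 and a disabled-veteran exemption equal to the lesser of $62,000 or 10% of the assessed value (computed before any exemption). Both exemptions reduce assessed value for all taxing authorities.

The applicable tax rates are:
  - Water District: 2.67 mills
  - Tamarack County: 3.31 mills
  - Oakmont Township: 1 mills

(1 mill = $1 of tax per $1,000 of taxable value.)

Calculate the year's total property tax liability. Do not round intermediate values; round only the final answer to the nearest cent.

Assessed value = $1,563,200 × 0.8 = $1,250,560
Disabled-veteran exemption = min($62,000, 10% × $1,250,560) = min($62,000, $125,056) = $62,000 (dollar cap binds)
Taxable value = $1,250,560 − $120,000 − $62,000 = $1,068,560
Water District: $1,068,560 × 0.00267 = $2,853.0552
Tamarack County: $1,068,560 × 0.00331 = $3,536.9336
Oakmont Township: $1,068,560 × 0.001 = $1,068.56
Total = $7,458.5488

$7,458.55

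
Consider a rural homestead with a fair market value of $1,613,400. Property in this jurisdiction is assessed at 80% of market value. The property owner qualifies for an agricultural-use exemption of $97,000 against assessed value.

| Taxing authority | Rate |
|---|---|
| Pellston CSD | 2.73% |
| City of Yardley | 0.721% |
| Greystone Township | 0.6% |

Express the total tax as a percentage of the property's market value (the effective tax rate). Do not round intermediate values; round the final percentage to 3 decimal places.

2.997%

Assessed value = $1,613,400 × 0.8 = $1,290,720
Taxable value = $1,290,720 − $97,000 = $1,193,720
Pellston CSD: $1,193,720 × 0.0273 = $32,588.556
City of Yardley: $1,193,720 × 0.00721 = $8,606.7212
Greystone Township: $1,193,720 × 0.006 = $7,162.32
Total tax = $48,357.5972
Effective rate = $48,357.5972 ÷ $1,613,400 = 2.997% of market value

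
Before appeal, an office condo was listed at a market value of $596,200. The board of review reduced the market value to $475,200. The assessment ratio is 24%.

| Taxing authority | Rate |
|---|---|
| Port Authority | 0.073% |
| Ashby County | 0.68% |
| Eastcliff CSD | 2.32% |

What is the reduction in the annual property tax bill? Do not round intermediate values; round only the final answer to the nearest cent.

Old assessed value = $596,200 × 0.24 = $143,088
New assessed value = $475,200 × 0.24 = $114,048
Combined rate = 0.00073 + 0.0068 + 0.0232 = 0.03073
Old tax = $143,088 × 0.03073 = $4,397.09424
New tax = $114,048 × 0.03073 = $3,504.69504
Reduction = $4,397.09424 − $3,504.69504 = $892.3992

$892.40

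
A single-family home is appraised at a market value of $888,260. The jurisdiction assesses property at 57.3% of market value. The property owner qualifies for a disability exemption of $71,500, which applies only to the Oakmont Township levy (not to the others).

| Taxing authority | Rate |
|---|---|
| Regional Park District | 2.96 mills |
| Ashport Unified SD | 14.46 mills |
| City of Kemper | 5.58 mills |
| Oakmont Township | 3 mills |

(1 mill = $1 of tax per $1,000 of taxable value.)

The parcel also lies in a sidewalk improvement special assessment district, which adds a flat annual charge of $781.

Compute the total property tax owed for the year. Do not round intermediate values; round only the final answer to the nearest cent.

Assessed value = $888,260 × 0.573 = $508,972.98
Regional Park District: $508,972.98 × 0.00296 = $1,506.5600208
Ashport Unified SD: $508,972.98 × 0.01446 = $7,359.7492908
City of Kemper: $508,972.98 × 0.00558 = $2,840.0692284
Oakmont Township: ($508,972.98 − $71,500) × 0.003 = $437,472.98 × 0.003 = $1,312.41894
Levies subtotal = $13,018.79748
Total = $13,018.79748 + $781 = $13,799.79748

$13,799.80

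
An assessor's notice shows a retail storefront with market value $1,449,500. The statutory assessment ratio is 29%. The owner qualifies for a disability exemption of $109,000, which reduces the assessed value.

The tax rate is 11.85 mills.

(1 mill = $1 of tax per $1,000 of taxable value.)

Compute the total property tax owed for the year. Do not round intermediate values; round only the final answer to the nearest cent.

$3,689.56

Assessed value = $1,449,500 × 0.29 = $420,355
Taxable value = $420,355 − $109,000 = $311,355
Tax = $311,355 × 0.01185 = $3,689.55675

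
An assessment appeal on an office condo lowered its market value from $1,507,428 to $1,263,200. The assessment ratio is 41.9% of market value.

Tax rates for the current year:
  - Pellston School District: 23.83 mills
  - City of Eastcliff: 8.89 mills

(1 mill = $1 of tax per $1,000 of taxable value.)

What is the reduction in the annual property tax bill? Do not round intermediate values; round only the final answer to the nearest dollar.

$3,348

Old assessed value = $1,507,428 × 0.419 = $631,612.332
New assessed value = $1,263,200 × 0.419 = $529,280.8
Combined rate = 0.02383 + 0.00889 = 0.03272
Old tax = $631,612.332 × 0.03272 = $20,666.35550304
New tax = $529,280.8 × 0.03272 = $17,318.067776
Reduction = $20,666.35550304 − $17,318.067776 = $3,348.28772704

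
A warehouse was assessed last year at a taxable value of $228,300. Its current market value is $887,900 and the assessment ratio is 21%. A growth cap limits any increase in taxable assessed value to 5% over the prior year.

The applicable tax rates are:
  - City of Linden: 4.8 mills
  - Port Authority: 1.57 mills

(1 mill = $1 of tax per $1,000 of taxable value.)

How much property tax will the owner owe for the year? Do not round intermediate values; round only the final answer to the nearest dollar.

$1,188

Uncapped assessed value = $887,900 × 0.21 = $186,459
Cap limit = $228,300 × 1.05 = $239,715
Taxable assessed value = min($186,459, $239,715) = $186,459 (cap does not bind)
City of Linden: $186,459 × 0.0048 = $895.0032
Port Authority: $186,459 × 0.00157 = $292.74063
Total = $1,187.74383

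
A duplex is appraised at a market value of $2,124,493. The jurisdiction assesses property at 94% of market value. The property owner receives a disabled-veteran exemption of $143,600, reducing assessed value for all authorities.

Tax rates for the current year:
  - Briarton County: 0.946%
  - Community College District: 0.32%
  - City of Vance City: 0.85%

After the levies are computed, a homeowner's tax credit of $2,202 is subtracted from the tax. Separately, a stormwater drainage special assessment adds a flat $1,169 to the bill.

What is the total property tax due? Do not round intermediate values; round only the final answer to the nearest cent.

$38,185.44

Assessed value = $2,124,493 × 0.94 = $1,997,023.42
Taxable value = $1,997,023.42 − $143,600 = $1,853,423.42
Briarton County: $1,853,423.42 × 0.00946 = $17,533.3855532
Community College District: $1,853,423.42 × 0.0032 = $5,930.954944
City of Vance City: $1,853,423.42 × 0.0085 = $15,754.09907
Levies subtotal = $39,218.4395672
After credit = $39,218.4395672 − $2,202 = $37,016.4395672
Total = $37,016.4395672 + $1,169 = $38,185.4395672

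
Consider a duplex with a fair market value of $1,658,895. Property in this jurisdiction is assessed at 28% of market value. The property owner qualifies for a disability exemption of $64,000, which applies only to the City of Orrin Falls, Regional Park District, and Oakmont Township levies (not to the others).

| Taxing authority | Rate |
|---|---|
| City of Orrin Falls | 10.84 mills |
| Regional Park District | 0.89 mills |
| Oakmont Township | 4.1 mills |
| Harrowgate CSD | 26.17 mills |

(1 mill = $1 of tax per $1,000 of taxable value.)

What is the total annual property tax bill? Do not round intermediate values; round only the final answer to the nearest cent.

$18,495.49

Assessed value = $1,658,895 × 0.28 = $464,490.6
City of Orrin Falls: ($464,490.6 − $64,000) × 0.01084 = $400,490.6 × 0.01084 = $4,341.318104
Regional Park District: ($464,490.6 − $64,000) × 0.00089 = $400,490.6 × 0.00089 = $356.436634
Oakmont Township: ($464,490.6 − $64,000) × 0.0041 = $400,490.6 × 0.0041 = $1,642.01146
Harrowgate CSD: $464,490.6 × 0.02617 = $12,155.719002
Total = $18,495.4852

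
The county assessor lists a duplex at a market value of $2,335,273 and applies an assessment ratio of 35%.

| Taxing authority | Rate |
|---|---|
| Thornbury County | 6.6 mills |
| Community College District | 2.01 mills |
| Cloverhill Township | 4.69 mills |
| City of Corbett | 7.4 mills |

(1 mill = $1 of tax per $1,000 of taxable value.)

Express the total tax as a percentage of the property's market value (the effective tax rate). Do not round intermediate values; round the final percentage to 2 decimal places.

0.72%

Assessed value = $2,335,273 × 0.35 = $817,345.55
Thornbury County: $817,345.55 × 0.0066 = $5,394.48063
Community College District: $817,345.55 × 0.00201 = $1,642.8645555
Cloverhill Township: $817,345.55 × 0.00469 = $3,833.3506295
City of Corbett: $817,345.55 × 0.0074 = $6,048.35707
Total tax = $16,919.052885
Effective rate = $16,919.052885 ÷ $2,335,273 = 0.72% of market value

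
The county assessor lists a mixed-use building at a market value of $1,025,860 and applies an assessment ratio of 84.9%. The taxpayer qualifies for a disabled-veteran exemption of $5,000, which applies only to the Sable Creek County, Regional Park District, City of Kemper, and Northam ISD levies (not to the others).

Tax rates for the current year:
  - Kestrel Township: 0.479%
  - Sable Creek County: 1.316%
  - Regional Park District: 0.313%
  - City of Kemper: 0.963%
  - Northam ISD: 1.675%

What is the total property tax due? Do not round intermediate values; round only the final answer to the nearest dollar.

Assessed value = $1,025,860 × 0.849 = $870,955.14
Kestrel Township: $870,955.14 × 0.00479 = $4,171.8751206
Sable Creek County: ($870,955.14 − $5,000) × 0.01316 = $865,955.14 × 0.01316 = $11,395.9696424
Regional Park District: ($870,955.14 − $5,000) × 0.00313 = $865,955.14 × 0.00313 = $2,710.4395882
City of Kemper: ($870,955.14 − $5,000) × 0.00963 = $865,955.14 × 0.00963 = $8,339.1479982
Northam ISD: ($870,955.14 − $5,000) × 0.01675 = $865,955.14 × 0.01675 = $14,504.748595
Total = $41,122.1809444

$41,122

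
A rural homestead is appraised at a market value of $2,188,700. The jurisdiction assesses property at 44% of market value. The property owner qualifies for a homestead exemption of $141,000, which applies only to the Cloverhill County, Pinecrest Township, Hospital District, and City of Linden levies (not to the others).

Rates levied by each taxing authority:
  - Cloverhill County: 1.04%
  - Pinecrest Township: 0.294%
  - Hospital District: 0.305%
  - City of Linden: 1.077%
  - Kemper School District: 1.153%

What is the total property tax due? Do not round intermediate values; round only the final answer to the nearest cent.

$33,429.99

Assessed value = $2,188,700 × 0.44 = $963,028
Cloverhill County: ($963,028 − $141,000) × 0.0104 = $822,028 × 0.0104 = $8,549.0912
Pinecrest Township: ($963,028 − $141,000) × 0.00294 = $822,028 × 0.00294 = $2,416.76232
Hospital District: ($963,028 − $141,000) × 0.00305 = $822,028 × 0.00305 = $2,507.1854
City of Linden: ($963,028 − $141,000) × 0.01077 = $822,028 × 0.01077 = $8,853.24156
Kemper School District: $963,028 × 0.01153 = $11,103.71284
Total = $33,429.99332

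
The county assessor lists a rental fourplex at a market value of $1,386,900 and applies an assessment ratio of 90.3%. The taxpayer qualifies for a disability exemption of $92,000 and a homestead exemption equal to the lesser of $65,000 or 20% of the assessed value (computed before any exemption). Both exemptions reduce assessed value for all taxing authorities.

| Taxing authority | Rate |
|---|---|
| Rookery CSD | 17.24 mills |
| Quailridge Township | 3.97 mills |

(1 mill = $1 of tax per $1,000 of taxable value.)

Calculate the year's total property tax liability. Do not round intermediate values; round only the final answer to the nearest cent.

$23,232.81

Assessed value = $1,386,900 × 0.903 = $1,252,370.7
Homestead exemption = min($65,000, 20% × $1,252,370.7) = min($65,000, $250,474.14) = $65,000 (dollar cap binds)
Taxable value = $1,252,370.7 − $92,000 − $65,000 = $1,095,370.7
Rookery CSD: $1,095,370.7 × 0.01724 = $18,884.190868
Quailridge Township: $1,095,370.7 × 0.00397 = $4,348.621679
Total = $23,232.812547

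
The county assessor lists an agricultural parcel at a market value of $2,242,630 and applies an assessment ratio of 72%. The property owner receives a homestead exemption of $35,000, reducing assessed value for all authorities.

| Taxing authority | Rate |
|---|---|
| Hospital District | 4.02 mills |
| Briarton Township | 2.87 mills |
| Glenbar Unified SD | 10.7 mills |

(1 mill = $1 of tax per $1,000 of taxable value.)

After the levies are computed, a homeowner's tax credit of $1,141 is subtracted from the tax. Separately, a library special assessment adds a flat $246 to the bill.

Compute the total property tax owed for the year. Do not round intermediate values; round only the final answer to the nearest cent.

$26,891.81

Assessed value = $2,242,630 × 0.72 = $1,614,693.6
Taxable value = $1,614,693.6 − $35,000 = $1,579,693.6
Hospital District: $1,579,693.6 × 0.00402 = $6,350.368272
Briarton Township: $1,579,693.6 × 0.00287 = $4,533.720632
Glenbar Unified SD: $1,579,693.6 × 0.0107 = $16,902.72152
Levies subtotal = $27,786.810424
After credit = $27,786.810424 − $1,141 = $26,645.810424
Total = $26,645.810424 + $246 = $26,891.810424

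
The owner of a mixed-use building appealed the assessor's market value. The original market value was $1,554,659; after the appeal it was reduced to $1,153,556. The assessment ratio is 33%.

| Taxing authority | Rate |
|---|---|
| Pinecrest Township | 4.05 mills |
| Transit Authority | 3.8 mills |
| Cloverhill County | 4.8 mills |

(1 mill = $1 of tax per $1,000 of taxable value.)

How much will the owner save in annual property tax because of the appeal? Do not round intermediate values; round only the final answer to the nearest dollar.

$1,674

Old assessed value = $1,554,659 × 0.33 = $513,037.47
New assessed value = $1,153,556 × 0.33 = $380,673.48
Combined rate = 0.00405 + 0.0038 + 0.0048 = 0.01265
Old tax = $513,037.47 × 0.01265 = $6,489.9239955
New tax = $380,673.48 × 0.01265 = $4,815.519522
Reduction = $6,489.9239955 − $4,815.519522 = $1,674.4044735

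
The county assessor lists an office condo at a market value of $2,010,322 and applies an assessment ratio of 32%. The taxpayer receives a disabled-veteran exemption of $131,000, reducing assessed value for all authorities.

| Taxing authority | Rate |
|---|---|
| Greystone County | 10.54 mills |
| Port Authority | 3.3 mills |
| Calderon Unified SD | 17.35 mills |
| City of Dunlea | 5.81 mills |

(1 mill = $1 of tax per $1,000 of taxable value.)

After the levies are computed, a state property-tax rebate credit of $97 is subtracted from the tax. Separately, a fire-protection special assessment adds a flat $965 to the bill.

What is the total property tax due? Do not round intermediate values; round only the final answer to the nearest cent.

Assessed value = $2,010,322 × 0.32 = $643,303.04
Taxable value = $643,303.04 − $131,000 = $512,303.04
Greystone County: $512,303.04 × 0.01054 = $5,399.6740416
Port Authority: $512,303.04 × 0.0033 = $1,690.600032
Calderon Unified SD: $512,303.04 × 0.01735 = $8,888.457744
City of Dunlea: $512,303.04 × 0.00581 = $2,976.4806624
Levies subtotal = $18,955.21248
After credit = $18,955.21248 − $97 = $18,858.21248
Total = $18,858.21248 + $965 = $19,823.21248

$19,823.21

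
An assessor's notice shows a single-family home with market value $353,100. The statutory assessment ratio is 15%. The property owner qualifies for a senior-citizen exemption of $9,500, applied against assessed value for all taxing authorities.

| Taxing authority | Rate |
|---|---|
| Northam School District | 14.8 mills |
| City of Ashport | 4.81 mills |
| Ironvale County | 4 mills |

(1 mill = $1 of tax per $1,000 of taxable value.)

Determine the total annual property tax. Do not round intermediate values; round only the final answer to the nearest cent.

Assessed value = $353,100 × 0.15 = $52,965
Taxable value = $52,965 − $9,500 = $43,465
Northam School District: $43,465 × 0.0148 = $643.282
City of Ashport: $43,465 × 0.00481 = $209.06665
Ironvale County: $43,465 × 0.004 = $173.86
Total = $643.282 + $209.06665 + $173.86 = $1,026.20865

$1,026.21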